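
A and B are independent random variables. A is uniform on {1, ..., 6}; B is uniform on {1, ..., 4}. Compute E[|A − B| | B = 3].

3/2

P(B = 3) = 1/4.
Summing |A−B|·P(x,y) over outcomes with B = 3 gives 3/8.
E[|A − B| | B = 3] = (3/8) / (1/4) = 3/2.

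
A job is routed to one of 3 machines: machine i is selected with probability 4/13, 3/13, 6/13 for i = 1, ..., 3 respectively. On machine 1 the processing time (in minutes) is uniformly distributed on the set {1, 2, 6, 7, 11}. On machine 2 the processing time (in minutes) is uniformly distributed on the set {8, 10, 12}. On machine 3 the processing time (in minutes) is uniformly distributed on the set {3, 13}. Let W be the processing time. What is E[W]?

498/65

E[W | machine 1] = (1+2+6+7+11)/5 = 27/5.
E[W | machine 2] = (8+10+12)/3 = 10.
E[W | machine 3] = (3+13)/2 = 8.
By the law of total expectation,
E[W] = (4/13)·(27/5) + (3/13)·(10) + (6/13)·(8) = 498/65.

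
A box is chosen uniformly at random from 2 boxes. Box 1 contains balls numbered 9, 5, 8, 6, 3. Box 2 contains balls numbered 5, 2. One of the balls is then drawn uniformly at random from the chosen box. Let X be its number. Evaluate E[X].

E[X | box 1] = (9+5+8+6+3)/5 = 31/5.
E[X | box 2] = (5+2)/2 = 7/2.
E[X] = (1/2)·(31/5) + (1/2)·(7/2) = 97/20.

97/20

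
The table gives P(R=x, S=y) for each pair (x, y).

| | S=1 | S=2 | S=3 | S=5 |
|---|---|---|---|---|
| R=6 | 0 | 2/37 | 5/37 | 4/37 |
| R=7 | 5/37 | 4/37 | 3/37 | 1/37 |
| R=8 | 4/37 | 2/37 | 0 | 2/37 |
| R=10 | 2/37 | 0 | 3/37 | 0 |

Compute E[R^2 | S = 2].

P(S = 2) = 8/37.
Σ R^2·P over the event = 36·(2/37) + 49·(4/37) + 64·(2/37) = 396/37.
E[R^2 | S = 2] = (396/37) / (8/37) = 99/2.

99/2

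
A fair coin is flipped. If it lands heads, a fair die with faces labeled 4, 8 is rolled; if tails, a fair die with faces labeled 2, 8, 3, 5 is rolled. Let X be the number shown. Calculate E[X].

21/4

E[X | heads] = (4+8)/2 = 6.
E[X | tails] = (2+8+3+5)/4 = 9/2.
By the law of total expectation,
E[X] = (1/2)·(6) + (1/2)·(9/2) = 21/4.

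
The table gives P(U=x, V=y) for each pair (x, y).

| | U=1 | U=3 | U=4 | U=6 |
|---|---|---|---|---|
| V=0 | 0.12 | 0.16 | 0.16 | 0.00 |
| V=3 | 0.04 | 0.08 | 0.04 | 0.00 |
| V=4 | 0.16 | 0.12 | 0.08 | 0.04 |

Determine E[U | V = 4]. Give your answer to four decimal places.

2.7000

P(V = 4) = 0.40.
Σ U·P over the event = 1·(0.16) + 3·(0.12) + 4·(0.08) + 6·(0.04) = 1.08.
E[U | V = 4] = (1.08) / (0.40) = 2.7000.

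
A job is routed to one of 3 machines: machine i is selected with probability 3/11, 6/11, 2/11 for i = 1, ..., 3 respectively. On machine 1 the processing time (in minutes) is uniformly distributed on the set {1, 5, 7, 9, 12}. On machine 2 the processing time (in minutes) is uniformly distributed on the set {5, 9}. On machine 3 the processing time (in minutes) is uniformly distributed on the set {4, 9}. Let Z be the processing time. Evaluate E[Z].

377/55

E[Z | machine 1] = (1+5+7+9+12)/5 = 34/5.
E[Z | machine 2] = (5+9)/2 = 7.
E[Z | machine 3] = (4+9)/2 = 13/2.
By the law of total expectation,
E[Z] = (3/11)·(34/5) + (6/11)·(7) + (2/11)·(13/2) = 377/55.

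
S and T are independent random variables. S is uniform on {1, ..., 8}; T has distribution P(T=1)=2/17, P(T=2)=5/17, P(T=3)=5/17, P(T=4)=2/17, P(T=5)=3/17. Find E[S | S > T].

P(S > T) = 43/68.
Summing S·P(x,y) over outcomes with S > T gives 125/34.
E[S | S > T] = (125/34) / (43/68) = 250/43.

250/43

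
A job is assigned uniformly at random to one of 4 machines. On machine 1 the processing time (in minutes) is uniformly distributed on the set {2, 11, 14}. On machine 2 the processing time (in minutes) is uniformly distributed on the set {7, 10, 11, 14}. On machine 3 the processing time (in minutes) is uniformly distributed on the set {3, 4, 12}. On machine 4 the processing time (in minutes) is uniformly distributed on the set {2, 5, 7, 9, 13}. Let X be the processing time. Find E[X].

991/120

E[X | machine 1] = (2+11+14)/3 = 9.
E[X | machine 2] = (7+10+11+14)/4 = 21/2.
E[X | machine 3] = (3+4+12)/3 = 19/3.
E[X | machine 4] = (2+5+7+9+13)/5 = 36/5.
E[X] = (1/4)·(9) + (1/4)·(21/2) + (1/4)·(19/3) + (1/4)·(36/5) = 991/120.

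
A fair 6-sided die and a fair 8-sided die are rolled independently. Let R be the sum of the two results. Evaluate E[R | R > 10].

12

P(R > 10) = 5/24.
Σ over the event: 11·1/12 + 12·1/16 + 13·1/24 + 14·1/48 = 5/2.
E[R | R > 10] = (5/2) / (5/24) = 12.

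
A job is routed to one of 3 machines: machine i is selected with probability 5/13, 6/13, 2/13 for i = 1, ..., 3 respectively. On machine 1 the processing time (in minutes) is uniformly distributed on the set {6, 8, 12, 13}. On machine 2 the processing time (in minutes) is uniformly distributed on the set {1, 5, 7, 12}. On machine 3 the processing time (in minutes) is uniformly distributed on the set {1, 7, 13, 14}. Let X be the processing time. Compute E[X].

E[X | machine 1] = (6+8+12+13)/4 = 39/4.
E[X | machine 2] = (1+5+7+12)/4 = 25/4.
E[X | machine 3] = (1+7+13+14)/4 = 35/4.
By the law of total expectation,
E[X] = (5/13)·(39/4) + (6/13)·(25/4) + (2/13)·(35/4) = 415/52.

415/52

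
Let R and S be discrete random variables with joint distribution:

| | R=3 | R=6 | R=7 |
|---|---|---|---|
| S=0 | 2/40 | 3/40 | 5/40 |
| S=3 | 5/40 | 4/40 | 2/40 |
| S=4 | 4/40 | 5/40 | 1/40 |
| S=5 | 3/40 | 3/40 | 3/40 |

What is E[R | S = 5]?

P(S = 5) = 9/40.
Σ R·P over the event = 3·(3/40) + 6·(3/40) + 7·(3/40) = 6/5.
E[R | S = 5] = (6/5) / (9/40) = 16/3.

16/3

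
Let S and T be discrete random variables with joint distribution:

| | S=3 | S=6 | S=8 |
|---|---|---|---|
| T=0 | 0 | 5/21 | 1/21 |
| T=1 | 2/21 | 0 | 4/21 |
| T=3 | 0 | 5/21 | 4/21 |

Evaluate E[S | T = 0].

19/3

P(T = 0) = 2/7.
Σ S·P over the event = 6·(5/21) + 8·(1/21) = 38/21.
E[S | T = 0] = (38/21) / (2/7) = 19/3.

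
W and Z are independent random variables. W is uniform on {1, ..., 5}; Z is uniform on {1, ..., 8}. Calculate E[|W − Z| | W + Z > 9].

3

Outcomes with W + Z > 9: (2,8), (3,7), (3,8), (4,6), (4,7), (4,8), (5,5), (5,6), (5,7), (5,8), each with probability 1/40.
E[|W − Z| | W + Z > 9] = (6 + 4 + 5 + 2 + 3 + 4 + 0 + 1 + 2 + 3) / 10 = 3.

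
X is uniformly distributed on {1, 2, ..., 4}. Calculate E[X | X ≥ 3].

Given X ≥ 3, X is equally likely to be any of {3, 4}.
E[X | X ≥ 3] = (3 + 4) / 2 = 7/2.

7/2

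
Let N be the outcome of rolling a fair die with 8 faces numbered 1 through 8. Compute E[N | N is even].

Given N is even, N is equally likely to be any of {2, 4, 6, 8}.
E[N | N is even] = (2 + 4 + 6 + 8) / 4 = 5.

5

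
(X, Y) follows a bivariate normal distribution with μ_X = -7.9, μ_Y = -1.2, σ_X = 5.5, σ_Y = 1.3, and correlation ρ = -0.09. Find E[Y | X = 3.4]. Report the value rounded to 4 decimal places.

-1.4404

The regression of Y on X has slope ρ·σ_Y/σ_X and passes through (μ_X, μ_Y).
E[Y | X=3.4] = -1.2 + (-0.09)·(1.3/5.5)·(3.4 − (-7.9)) = -1.2 + (-0.021273)·(11.3) = -1.4404.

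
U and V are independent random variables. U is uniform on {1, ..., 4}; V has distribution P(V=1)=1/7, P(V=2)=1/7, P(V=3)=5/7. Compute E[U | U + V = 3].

3/2

P(U + V = 3) = 1/14.
Summing U·P(x,y) over outcomes with U + V = 3 gives 3/28.
E[U | U + V = 3] = (3/28) / (1/14) = 3/2.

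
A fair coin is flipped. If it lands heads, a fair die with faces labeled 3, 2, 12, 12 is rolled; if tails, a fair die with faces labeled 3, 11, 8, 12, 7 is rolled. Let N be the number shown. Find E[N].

309/40

E[N | heads] = (3+2+12+12)/4 = 29/4.
E[N | tails] = (3+11+8+12+7)/5 = 41/5.
E[N] = (1/2)·(29/4) + (1/2)·(41/5) = 309/40.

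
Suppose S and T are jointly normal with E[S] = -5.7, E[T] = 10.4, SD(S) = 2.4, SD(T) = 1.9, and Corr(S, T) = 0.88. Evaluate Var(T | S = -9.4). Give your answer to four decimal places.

0.8144

The conditional variance in a bivariate normal is σ_T²(1 − ρ²), independent of x.
Var(T | S=-9.4) = (1.9)²·(1 − (0.88)²) = 3.61·0.2256 = 0.8144.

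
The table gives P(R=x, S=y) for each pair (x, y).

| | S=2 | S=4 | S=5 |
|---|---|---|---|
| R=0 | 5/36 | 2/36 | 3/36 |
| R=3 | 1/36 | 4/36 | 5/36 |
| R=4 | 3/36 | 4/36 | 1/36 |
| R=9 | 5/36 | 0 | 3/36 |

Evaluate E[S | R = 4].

27/8

P(R = 4) = 2/9.
Summing S·P(R=x,S=y) over the conditioning event gives 3/4.
E[S | R = 4] = (3/4) / (2/9) = 27/8.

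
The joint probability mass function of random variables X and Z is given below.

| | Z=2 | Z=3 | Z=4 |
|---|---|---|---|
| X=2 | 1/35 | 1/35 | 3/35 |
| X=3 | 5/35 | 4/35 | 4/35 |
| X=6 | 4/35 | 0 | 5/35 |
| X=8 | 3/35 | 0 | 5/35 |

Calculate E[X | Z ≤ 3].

79/18

P(Z ≤ 3) = 18/35.
Σ X·P over the event = 2·(1/35) + 2·(1/35) + 3·(5/35) + 3·(4/35) + 6·(4/35) + 8·(3/35) = 79/35.
E[X | Z ≤ 3] = (79/35) / (18/35) = 79/18.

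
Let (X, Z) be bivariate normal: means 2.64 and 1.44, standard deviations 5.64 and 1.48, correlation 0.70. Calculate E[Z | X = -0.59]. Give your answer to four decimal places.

The regression of Z on X has slope ρ·σ_Z/σ_X and passes through (μ_X, μ_Z).
E[Z | X=-0.59] = 1.44 + (0.70)·(1.48/5.64)·(-0.59 − (2.64)) = 1.44 + (0.18369)·(-3.23) = 0.8467.

0.8467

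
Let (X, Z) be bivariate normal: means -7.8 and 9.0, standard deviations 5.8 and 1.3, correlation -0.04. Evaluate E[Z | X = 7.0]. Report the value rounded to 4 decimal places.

8.8673

For a bivariate normal, E[Z | X=x] = μ_Z + ρ·(σ_Z/σ_X)·(x − μ_X).
E[Z | X=7.0] = 9.0 + (-0.04)·(1.3/5.8)·(7.0 − (-7.8)) = 9.0 + (-0.0089655)·(14.8) = 8.8673.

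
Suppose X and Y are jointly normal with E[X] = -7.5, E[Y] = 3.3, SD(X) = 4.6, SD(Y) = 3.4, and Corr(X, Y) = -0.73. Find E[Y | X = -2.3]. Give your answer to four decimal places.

E[Y | X=x] = μ_Y + ρ(σ_Y/σ_X)(x − μ_X) for jointly normal variables.
E[Y | X=-2.3] = 3.3 + (-0.73)·(3.4/4.6)·(-2.3 − (-7.5)) = 3.3 + (-0.539565)·(5.2) = 0.4943.

0.4943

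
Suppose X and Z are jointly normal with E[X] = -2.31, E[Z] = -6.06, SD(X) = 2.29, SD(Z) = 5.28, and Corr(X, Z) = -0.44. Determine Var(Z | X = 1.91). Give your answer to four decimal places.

22.4811

Var(Z | X=x) = (1 − ρ²)·σ_Z².
Var(Z | X=1.91) = (5.28)²·(1 − (-0.44)²) = 27.8784·0.8064 = 22.4811.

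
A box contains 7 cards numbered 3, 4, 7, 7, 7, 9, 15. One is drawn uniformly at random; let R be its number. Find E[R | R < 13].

37/6

P(R < 13) = 6/7.
Σ over the event: 3·1/7 + 4·1/7 + 7·3/7 + 9·1/7 = 37/7.
E[R | R < 13] = (37/7) / (6/7) = 37/6.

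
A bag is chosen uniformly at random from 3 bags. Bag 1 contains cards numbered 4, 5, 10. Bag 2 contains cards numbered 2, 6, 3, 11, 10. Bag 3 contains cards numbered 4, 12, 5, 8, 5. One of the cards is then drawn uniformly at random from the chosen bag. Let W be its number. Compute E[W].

E[W | bag 1] = (4+5+10)/3 = 19/3.
E[W | bag 2] = (2+6+3+11+10)/5 = 32/5.
E[W | bag 3] = (4+12+5+8+5)/5 = 34/5.
By the law of total expectation,
E[W] = (1/3)·(19/3) + (1/3)·(32/5) + (1/3)·(34/5) = 293/45.

293/45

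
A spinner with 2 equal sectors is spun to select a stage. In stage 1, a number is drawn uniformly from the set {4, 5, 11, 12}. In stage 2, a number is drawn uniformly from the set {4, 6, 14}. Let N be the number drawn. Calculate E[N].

E[N | stage 1] = (4+5+11+12)/4 = 8.
E[N | stage 2] = (4+6+14)/3 = 8.
E[N] = (1/2)·(8) + (1/2)·(8) = 8.

8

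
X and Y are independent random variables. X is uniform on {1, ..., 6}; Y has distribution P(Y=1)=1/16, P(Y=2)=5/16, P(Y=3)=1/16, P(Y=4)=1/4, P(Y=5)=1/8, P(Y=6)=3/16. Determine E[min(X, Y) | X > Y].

48/19

P(X > Y) = 19/48.
Summing min(X,Y)·P(x,y) over outcomes with X > Y gives 1.
E[min(X, Y) | X > Y] = (1) / (19/48) = 48/19.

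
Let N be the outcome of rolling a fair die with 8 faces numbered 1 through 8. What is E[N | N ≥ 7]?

Given N ≥ 7, N is equally likely to be any of {7, 8}.
E[N | N ≥ 7] = (7 + 8) / 2 = 15/2.

15/2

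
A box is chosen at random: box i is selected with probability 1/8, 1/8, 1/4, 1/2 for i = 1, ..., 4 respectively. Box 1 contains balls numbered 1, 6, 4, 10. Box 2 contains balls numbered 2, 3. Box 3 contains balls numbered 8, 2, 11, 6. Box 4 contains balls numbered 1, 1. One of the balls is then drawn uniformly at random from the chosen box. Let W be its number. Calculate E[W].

101/32

E[W | box 1] = (1+6+4+10)/4 = 21/4.
E[W | box 2] = (2+3)/2 = 5/2.
E[W | box 3] = (8+2+11+6)/4 = 27/4.
E[W | box 4] = (1+1)/2 = 1.
By the law of total expectation,
E[W] = (1/8)·(21/4) + (1/8)·(5/2) + (1/4)·(27/4) + (1/2)·(1) = 101/32.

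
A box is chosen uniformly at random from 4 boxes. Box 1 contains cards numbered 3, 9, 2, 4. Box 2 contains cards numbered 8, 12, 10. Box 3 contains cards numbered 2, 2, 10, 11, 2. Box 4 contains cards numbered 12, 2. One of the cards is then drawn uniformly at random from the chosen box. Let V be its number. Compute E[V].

269/40

E[V | box 1] = (3+9+2+4)/4 = 9/2.
E[V | box 2] = (8+12+10)/3 = 10.
E[V | box 3] = (2+2+10+11+2)/5 = 27/5.
E[V | box 4] = (12+2)/2 = 7.
By the law of total expectation,
E[V] = (1/4)·(9/2) + (1/4)·(10) + (1/4)·(27/5) + (1/4)·(7) = 269/40.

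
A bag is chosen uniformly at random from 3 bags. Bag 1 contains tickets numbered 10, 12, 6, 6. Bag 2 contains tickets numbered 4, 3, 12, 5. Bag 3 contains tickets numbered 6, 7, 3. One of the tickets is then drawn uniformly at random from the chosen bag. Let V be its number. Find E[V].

119/18

E[V | bag 1] = (10+12+6+6)/4 = 17/2.
E[V | bag 2] = (4+3+12+5)/4 = 6.
E[V | bag 3] = (6+7+3)/3 = 16/3.
By the law of total expectation,
E[V] = (1/3)·(17/2) + (1/3)·(6) + (1/3)·(16/3) = 119/18.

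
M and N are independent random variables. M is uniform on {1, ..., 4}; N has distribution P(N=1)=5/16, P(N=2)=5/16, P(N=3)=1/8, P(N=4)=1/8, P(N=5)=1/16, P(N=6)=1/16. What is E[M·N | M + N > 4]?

P(M + N > 4) = 37/64.
Summing MN·P(x,y) over outcomes with M + N > 4 gives 167/32.
E[M·N | M + N > 4] = (167/32) / (37/64) = 334/37.

334/37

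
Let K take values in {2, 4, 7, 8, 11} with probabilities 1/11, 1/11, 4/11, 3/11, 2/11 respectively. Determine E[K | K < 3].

2

P(K < 3) = 1/11.
Σ over the event: 2·1/11 = 2/11.
E[K | K < 3] = (2/11) / (1/11) = 2.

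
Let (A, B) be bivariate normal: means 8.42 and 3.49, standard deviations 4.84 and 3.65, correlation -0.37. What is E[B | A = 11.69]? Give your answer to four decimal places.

2.5776

For a bivariate normal, E[B | A=x] = μ_B + ρ·(σ_B/σ_A)·(x − μ_A).
E[B | A=11.69] = 3.49 + (-0.37)·(3.65/4.84)·(11.69 − (8.42)) = 3.49 + (-0.27903)·(3.27) = 2.5776.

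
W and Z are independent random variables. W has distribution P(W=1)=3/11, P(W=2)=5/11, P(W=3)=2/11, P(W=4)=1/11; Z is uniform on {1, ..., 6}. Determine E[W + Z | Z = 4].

P(Z = 4) = 1/6.
Summing (W+Z)·P(x,y) over outcomes with Z = 4 gives 67/66.
E[W + Z | Z = 4] = (67/66) / (1/6) = 67/11.

67/11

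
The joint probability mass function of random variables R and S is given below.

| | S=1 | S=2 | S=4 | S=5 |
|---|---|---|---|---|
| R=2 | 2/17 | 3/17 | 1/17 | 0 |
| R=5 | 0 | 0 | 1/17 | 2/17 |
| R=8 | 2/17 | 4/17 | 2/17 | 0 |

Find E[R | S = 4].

23/4

P(S = 4) = 4/17.
Σ R·P over the event = 2·(1/17) + 5·(1/17) + 8·(2/17) = 23/17.
E[R | S = 4] = (23/17) / (4/17) = 23/4.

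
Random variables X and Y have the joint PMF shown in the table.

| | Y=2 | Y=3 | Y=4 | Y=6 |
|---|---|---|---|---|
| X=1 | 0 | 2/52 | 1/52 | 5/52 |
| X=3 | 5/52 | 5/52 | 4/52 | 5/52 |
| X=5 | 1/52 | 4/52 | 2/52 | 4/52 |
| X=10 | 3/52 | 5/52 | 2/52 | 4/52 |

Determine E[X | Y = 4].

P(Y = 4) = 9/52.
Σ X·P over the event = 1·(1/52) + 3·(4/52) + 5·(2/52) + 10·(2/52) = 43/52.
E[X | Y = 4] = (43/52) / (9/52) = 43/9.

43/9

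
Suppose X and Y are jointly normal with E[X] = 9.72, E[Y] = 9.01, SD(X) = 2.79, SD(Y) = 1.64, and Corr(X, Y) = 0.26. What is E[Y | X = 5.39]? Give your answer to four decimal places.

E[Y | X=x] = μ_Y + ρ(σ_Y/σ_X)(x − μ_X) for jointly normal variables.
E[Y | X=5.39] = 9.01 + (0.26)·(1.64/2.79)·(5.39 − (9.72)) = 9.01 + (0.15283)·(-4.33) = 8.3482.

8.3482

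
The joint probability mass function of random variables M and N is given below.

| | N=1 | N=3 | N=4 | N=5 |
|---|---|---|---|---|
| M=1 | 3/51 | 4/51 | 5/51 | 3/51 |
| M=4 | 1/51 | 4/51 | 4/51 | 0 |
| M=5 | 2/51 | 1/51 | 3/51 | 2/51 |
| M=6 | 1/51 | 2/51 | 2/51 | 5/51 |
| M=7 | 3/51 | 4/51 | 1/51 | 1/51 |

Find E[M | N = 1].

P(N = 1) = 10/51.
Σ M·P over the event = 1·(3/51) + 4·(1/51) + 5·(2/51) + 6·(1/51) + 7·(3/51) = 44/51.
E[M | N = 1] = (44/51) / (10/51) = 22/5.

22/5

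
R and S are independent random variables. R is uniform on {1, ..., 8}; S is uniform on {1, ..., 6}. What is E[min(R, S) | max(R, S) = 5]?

Outcomes with max(R, S) = 5: (1,5), (2,5), (3,5), (4,5), (5,1), (5,2), (5,3), (5,4), (5,5), each with probability 1/48.
E[min(R, S) | max(R, S) = 5] = (1 + 2 + 3 + 4 + 1 + 2 + 3 + 4 + 5) / 9 = 25/9.

25/9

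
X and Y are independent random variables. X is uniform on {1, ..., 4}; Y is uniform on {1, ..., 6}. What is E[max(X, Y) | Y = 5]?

5

Outcomes with Y = 5: (1,5), (2,5), (3,5), (4,5), each with probability 1/24.
E[max(X, Y) | Y = 5] = (5 + 5 + 5 + 5) / 4 = 5.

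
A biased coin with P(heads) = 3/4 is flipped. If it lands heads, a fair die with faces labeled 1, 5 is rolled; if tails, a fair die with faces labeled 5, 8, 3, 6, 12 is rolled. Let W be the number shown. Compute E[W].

E[W | heads] = (1+5)/2 = 3.
E[W | tails] = (5+8+3+6+12)/5 = 34/5.
E[W] = (3/4)·(3) + (1/4)·(34/5) = 79/20.

79/20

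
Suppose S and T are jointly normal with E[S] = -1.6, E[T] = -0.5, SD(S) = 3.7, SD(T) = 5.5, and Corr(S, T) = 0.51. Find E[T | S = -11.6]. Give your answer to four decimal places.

-8.0811

For a bivariate normal, E[T | S=x] = μ_T + ρ·(σ_T/σ_S)·(x − μ_S).
E[T | S=-11.6] = -0.5 + (0.51)·(5.5/3.7)·(-11.6 − (-1.6)) = -0.5 + (0.75811)·(-10) = -8.0811.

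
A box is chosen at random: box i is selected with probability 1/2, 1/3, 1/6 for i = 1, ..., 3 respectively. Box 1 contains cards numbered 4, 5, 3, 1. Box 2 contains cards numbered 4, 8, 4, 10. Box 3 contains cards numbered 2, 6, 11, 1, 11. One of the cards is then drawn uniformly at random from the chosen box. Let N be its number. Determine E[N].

193/40

E[N | box 1] = (4+5+3+1)/4 = 13/4.
E[N | box 2] = (4+8+4+10)/4 = 13/2.
E[N | box 3] = (2+6+11+1+11)/5 = 31/5.
By the law of total expectation,
E[N] = (1/2)·(13/4) + (1/3)·(13/2) + (1/6)·(31/5) = 193/40.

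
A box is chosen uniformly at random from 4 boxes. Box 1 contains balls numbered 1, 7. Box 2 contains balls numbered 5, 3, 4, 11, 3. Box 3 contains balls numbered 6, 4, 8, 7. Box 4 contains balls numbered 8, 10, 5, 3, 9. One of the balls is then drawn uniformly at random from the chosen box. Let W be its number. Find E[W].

E[W | box 1] = (1+7)/2 = 4.
E[W | box 2] = (5+3+4+11+3)/5 = 26/5.
E[W | box 3] = (6+4+8+7)/4 = 25/4.
E[W | box 4] = (8+10+5+3+9)/5 = 7.
E[W] = (1/4)·(4) + (1/4)·(26/5) + (1/4)·(25/4) + (1/4)·(7) = 449/80.

449/80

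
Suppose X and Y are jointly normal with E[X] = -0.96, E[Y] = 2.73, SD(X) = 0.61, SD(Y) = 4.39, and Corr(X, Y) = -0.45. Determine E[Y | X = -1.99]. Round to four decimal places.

The regression of Y on X has slope ρ·σ_Y/σ_X and passes through (μ_X, μ_Y).
E[Y | X=-1.99] = 2.73 + (-0.45)·(4.39/0.61)·(-1.99 − (-0.96)) = 2.73 + (-3.2385)·(-1.03) = 6.0657.

6.0657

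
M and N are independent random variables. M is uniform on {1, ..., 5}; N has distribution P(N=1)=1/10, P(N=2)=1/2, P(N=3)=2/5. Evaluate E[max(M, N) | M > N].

110/27

P(M > N) = 27/50.
Summing max(M,N)·P(x,y) over outcomes with M > N gives 11/5.
E[max(M, N) | M > N] = (11/5) / (27/50) = 110/27.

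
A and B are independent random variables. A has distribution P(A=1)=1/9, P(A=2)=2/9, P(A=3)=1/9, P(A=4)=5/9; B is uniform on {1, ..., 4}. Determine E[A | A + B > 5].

P(A + B > 5) = 19/36.
Summing A·P(x,y) over outcomes with A + B > 5 gives 35/18.
E[A | A + B > 5] = (35/18) / (19/36) = 70/19.

70/19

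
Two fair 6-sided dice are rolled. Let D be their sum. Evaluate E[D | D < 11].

218/33

P(D < 11) = 11/12.
E[D | D < 11] = (109/18) / (11/12) = 218/33.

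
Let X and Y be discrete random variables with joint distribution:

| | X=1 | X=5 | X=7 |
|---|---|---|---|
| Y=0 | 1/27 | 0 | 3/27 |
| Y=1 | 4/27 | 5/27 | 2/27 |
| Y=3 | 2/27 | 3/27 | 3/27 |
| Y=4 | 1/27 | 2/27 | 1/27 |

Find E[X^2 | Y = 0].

37

P(Y = 0) = 4/27.
Σ X^2·P over the event = 1·(1/27) + 49·(3/27) = 148/27.
E[X^2 | Y = 0] = (148/27) / (4/27) = 37.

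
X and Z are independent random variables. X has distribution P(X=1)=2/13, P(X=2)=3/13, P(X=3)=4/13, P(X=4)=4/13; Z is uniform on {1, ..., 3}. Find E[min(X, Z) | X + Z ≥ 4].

P(X + Z ≥ 4) = 32/39.
Summing min(X,Z)·P(x,y) over outcomes with X + Z ≥ 4 gives 62/39.
E[min(X, Z) | X + Z ≥ 4] = (62/39) / (32/39) = 31/16.

31/16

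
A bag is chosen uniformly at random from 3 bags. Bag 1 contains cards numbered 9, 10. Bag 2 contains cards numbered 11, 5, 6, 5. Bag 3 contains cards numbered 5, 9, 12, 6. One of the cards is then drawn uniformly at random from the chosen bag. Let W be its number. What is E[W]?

E[W | bag 1] = (9+10)/2 = 19/2.
E[W | bag 2] = (11+5+6+5)/4 = 27/4.
E[W | bag 3] = (5+9+12+6)/4 = 8.
E[W] = (1/3)·(19/2) + (1/3)·(27/4) + (1/3)·(8) = 97/12.

97/12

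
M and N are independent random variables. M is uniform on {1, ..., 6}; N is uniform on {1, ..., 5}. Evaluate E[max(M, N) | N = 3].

4

Outcomes with N = 3: (1,3), (2,3), (3,3), (4,3), (5,3), (6,3), each with probability 1/30.
E[max(M, N) | N = 3] = (3 + 3 + 3 + 4 + 5 + 6) / 6 = 4.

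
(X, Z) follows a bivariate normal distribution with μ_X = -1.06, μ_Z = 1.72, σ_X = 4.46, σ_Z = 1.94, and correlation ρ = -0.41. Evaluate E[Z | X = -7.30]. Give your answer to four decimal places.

The regression of Z on X has slope ρ·σ_Z/σ_X and passes through (μ_X, μ_Z).
E[Z | X=-7.30] = 1.72 + (-0.41)·(1.94/4.46)·(-7.30 − (-1.06)) = 1.72 + (-0.17834)·(-6.24) = 2.8328.

2.8328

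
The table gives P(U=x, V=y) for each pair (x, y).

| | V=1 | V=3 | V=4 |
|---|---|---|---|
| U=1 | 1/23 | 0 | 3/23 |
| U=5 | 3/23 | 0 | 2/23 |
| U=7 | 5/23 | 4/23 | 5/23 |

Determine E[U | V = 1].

P(V = 1) = 9/23.
Σ U·P over the event = 1·(1/23) + 5·(3/23) + 7·(5/23) = 51/23.
E[U | V = 1] = (51/23) / (9/23) = 17/3.

17/3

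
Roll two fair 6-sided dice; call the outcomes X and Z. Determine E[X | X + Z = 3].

Outcomes with X + Z = 3: (1,2), (2,1), each with probability 1/36.
E[X | X + Z = 3] = (1 + 2) / 2 = 3/2.

3/2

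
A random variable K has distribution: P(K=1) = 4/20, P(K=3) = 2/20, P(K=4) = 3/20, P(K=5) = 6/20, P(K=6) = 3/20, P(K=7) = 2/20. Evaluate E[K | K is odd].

27/7

P(K is odd) = 7/10.
Σ over the event: 1·1/5 + 3·1/10 + 5·3/10 + 7·1/10 = 27/10.
E[K | K is odd] = (27/10) / (7/10) = 27/7.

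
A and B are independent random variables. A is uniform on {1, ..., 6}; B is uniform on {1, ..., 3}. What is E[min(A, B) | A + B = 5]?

Outcomes with A + B = 5: (2,3), (3,2), (4,1), each with probability 1/18.
E[min(A, B) | A + B = 5] = (2 + 2 + 1) / 3 = 5/3.

5/3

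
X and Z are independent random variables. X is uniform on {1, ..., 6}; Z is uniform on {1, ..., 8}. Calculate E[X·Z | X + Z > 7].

P(X + Z > 7) = 9/16.
Summing XZ·P(x,y) over outcomes with X + Z > 7 gives 105/8.
E[X·Z | X + Z > 7] = (105/8) / (9/16) = 70/3.

70/3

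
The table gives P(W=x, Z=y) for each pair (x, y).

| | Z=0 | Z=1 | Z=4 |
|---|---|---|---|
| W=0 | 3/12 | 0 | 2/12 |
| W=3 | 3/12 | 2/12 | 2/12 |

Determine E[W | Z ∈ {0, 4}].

P(Z ∈ {0, 4}) = 5/6.
Σ W·P over the event = 0·(3/12) + 0·(2/12) + 3·(3/12) + 3·(2/12) = 5/4.
E[W | Z ∈ {0, 4}] = (5/4) / (5/6) = 3/2.

3/2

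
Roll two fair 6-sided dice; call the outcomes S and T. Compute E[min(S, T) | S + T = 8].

14/5

Outcomes with S + T = 8: (2,6), (3,5), (4,4), (5,3), (6,2), each with probability 1/36.
E[min(S, T) | S + T = 8] = (2 + 3 + 4 + 3 + 2) / 5 = 14/5.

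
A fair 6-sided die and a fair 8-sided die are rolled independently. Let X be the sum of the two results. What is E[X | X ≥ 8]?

272/27

P(X ≥ 8) = 9/16.
Σ over the event: 8·1/8 + 9·1/8 + 10·5/48 + 11·1/12 + 12·1/16 + 13·1/24 + 14·1/48 = 17/3.
E[X | X ≥ 8] = (17/3) / (9/16) = 272/27.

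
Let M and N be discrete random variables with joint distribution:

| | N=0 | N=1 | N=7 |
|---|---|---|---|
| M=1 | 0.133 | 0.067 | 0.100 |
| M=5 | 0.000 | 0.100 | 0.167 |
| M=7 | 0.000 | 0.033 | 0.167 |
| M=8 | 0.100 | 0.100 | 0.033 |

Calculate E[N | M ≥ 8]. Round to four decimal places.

1.4206

P(M ≥ 8) = 0.233.
Summing N·P(M=x,N=y) over the conditioning event gives 0.331.
E[N | M ≥ 8] = (0.331) / (0.233) = 1.4206.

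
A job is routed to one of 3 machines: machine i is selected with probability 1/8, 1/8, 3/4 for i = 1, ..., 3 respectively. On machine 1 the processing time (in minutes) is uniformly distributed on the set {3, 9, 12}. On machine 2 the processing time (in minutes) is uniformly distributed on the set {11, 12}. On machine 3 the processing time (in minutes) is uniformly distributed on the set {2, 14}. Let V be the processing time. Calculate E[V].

135/16

E[V | machine 1] = (3+9+12)/3 = 8.
E[V | machine 2] = (11+12)/2 = 23/2.
E[V | machine 3] = (2+14)/2 = 8.
By the law of total expectation,
E[V] = (1/8)·(8) + (1/8)·(23/2) + (3/4)·(8) = 135/16.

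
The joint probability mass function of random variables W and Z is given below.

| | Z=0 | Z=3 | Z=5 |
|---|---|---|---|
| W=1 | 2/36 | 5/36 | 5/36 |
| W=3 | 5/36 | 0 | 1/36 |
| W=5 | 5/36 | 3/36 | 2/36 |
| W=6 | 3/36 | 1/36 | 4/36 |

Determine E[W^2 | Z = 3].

P(Z = 3) = 1/4.
Σ W^2·P over the event = 1·(5/36) + 25·(3/36) + 36·(1/36) = 29/9.
E[W^2 | Z = 3] = (29/9) / (1/4) = 116/9.

116/9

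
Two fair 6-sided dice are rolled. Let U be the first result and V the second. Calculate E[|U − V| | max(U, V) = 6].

P(max(U, V) = 6) = 11/36.
Summing |U−V|·P(x,y) over outcomes with max(U, V) = 6 gives 5/6.
E[|U − V| | max(U, V) = 6] = (5/6) / (11/36) = 30/11.

30/11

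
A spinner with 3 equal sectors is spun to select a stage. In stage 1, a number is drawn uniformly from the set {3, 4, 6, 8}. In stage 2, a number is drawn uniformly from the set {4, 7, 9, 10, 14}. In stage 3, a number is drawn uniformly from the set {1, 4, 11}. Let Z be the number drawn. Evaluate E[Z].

E[Z | stage 1] = (3+4+6+8)/4 = 21/4.
E[Z | stage 2] = (4+7+9+10+14)/5 = 44/5.
E[Z | stage 3] = (1+4+11)/3 = 16/3.
By the law of total expectation,
E[Z] = (1/3)·(21/4) + (1/3)·(44/5) + (1/3)·(16/3) = 1163/180.

1163/180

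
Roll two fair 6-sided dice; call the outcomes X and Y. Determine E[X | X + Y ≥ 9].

Outcomes with X + Y ≥ 9: (3,6), (4,5), (4,6), (5,4), (5,5), (5,6), (6,3), (6,4), (6,5), (6,6), each with probability 1/36.
E[X | X + Y ≥ 9] = (3 + 4 + 4 + 5 + 5 + 5 + 6 + 6 + 6 + 6) / 10 = 5.

5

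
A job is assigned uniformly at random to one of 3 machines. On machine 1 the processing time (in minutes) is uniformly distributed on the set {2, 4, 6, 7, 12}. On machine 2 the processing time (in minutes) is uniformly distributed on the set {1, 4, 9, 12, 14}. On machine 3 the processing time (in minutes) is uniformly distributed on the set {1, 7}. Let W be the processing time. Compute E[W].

E[W | machine 1] = (2+4+6+7+12)/5 = 31/5.
E[W | machine 2] = (1+4+9+12+14)/5 = 8.
E[W | machine 3] = (1+7)/2 = 4.
By the law of total expectation,
E[W] = (1/3)·(31/5) + (1/3)·(8) + (1/3)·(4) = 91/15.

91/15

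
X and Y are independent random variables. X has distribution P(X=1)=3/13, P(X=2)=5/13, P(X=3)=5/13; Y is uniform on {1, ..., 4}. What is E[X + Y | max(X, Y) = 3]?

112/23

P(max(X, Y) = 3) = 23/52.
Summing (X+Y)·P(x,y) over outcomes with max(X, Y) = 3 gives 28/13.
E[X + Y | max(X, Y) = 3] = (28/13) / (23/52) = 112/23.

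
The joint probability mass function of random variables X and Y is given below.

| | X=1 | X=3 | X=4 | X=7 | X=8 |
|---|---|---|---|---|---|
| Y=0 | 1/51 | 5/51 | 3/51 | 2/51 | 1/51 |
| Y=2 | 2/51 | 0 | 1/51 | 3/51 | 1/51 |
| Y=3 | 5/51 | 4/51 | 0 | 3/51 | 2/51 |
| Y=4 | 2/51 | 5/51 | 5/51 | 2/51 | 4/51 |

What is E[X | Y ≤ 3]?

139/33

P(Y ≤ 3) = 11/17.
Summing X·P(X=x,Y=y) over the conditioning event gives 139/51.
E[X | Y ≤ 3] = (139/51) / (11/17) = 139/33.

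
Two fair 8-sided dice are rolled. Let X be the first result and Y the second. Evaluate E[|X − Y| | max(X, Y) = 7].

42/13

P(max(X, Y) = 7) = 13/64.
Summing |X−Y|·P(x,y) over outcomes with max(X, Y) = 7 gives 21/32.
E[|X − Y| | max(X, Y) = 7] = (21/32) / (13/64) = 42/13.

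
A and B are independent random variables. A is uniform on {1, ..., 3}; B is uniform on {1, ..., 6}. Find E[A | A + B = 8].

Outcomes with A + B = 8: (2,6), (3,5), each with probability 1/18.
E[A | A + B = 8] = (2 + 3) / 2 = 5/2.

5/2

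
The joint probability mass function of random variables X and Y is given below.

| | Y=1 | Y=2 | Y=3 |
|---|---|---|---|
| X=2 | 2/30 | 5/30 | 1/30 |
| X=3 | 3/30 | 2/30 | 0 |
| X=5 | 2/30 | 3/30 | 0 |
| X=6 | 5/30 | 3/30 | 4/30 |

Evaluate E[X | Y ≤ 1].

P(Y ≤ 1) = 2/5.
Σ X·P over the event = 2·(2/30) + 3·(3/30) + 5·(2/30) + 6·(5/30) = 53/30.
E[X | Y ≤ 1] = (53/30) / (2/5) = 53/12.

53/12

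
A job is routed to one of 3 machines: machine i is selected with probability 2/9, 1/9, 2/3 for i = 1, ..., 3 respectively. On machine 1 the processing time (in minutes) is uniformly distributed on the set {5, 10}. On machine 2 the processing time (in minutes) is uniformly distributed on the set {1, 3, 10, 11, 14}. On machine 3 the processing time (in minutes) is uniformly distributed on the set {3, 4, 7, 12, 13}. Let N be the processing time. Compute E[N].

116/15

E[N | machine 1] = (5+10)/2 = 15/2.
E[N | machine 2] = (1+3+10+11+14)/5 = 39/5.
E[N | machine 3] = (3+4+7+12+13)/5 = 39/5.
By the law of total expectation,
E[N] = (2/9)·(15/2) + (1/9)·(39/5) + (2/3)·(39/5) = 116/15.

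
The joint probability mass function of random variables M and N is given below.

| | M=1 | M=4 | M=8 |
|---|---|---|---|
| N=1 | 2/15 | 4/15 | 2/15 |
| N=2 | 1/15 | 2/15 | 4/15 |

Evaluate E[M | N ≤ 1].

P(N ≤ 1) = 8/15.
Summing M·P(M=x,N=y) over the conditioning event gives 34/15.
E[M | N ≤ 1] = (34/15) / (8/15) = 17/4.

17/4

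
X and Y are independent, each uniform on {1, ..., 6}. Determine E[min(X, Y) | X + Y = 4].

P(X + Y = 4) = 1/12.
Summing min(X,Y)·P(x,y) over outcomes with X + Y = 4 gives 1/9.
E[min(X, Y) | X + Y = 4] = (1/9) / (1/12) = 4/3.

4/3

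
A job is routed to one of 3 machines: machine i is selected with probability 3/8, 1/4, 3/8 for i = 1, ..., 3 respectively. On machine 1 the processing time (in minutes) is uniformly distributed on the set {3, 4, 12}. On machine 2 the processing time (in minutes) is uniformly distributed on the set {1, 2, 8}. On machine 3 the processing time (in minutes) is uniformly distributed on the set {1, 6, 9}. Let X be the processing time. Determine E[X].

127/24

E[X | machine 1] = (3+4+12)/3 = 19/3.
E[X | machine 2] = (1+2+8)/3 = 11/3.
E[X | machine 3] = (1+6+9)/3 = 16/3.
By the law of total expectation,
E[X] = (3/8)·(19/3) + (1/4)·(11/3) + (3/8)·(16/3) = 127/24.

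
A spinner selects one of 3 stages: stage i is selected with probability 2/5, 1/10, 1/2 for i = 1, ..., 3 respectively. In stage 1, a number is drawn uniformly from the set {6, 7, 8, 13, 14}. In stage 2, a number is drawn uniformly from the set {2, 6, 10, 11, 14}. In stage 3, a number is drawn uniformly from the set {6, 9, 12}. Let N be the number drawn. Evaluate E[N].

46/5

E[N | stage 1] = (6+7+8+13+14)/5 = 48/5.
E[N | stage 2] = (2+6+10+11+14)/5 = 43/5.
E[N | stage 3] = (6+9+12)/3 = 9.
By the law of total expectation,
E[N] = (2/5)·(48/5) + (1/10)·(43/5) + (1/2)·(9) = 46/5.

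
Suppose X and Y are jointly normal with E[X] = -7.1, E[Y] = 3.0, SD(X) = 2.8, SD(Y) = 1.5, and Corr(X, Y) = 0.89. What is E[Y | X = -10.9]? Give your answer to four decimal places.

For a bivariate normal, E[Y | X=x] = μ_Y + ρ·(σ_Y/σ_X)·(x − μ_X).
E[Y | X=-10.9] = 3.0 + (0.89)·(1.5/2.8)·(-10.9 − (-7.1)) = 3.0 + (0.47679)·(-3.8) = 1.1882.

1.1882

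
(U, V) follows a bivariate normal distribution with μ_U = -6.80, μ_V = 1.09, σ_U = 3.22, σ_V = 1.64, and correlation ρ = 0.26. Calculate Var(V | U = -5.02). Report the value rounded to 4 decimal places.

2.5078

The conditional variance in a bivariate normal is σ_V²(1 − ρ²), independent of x.
Var(V | U=-5.02) = (1.64)²·(1 − (0.26)²) = 2.6896·0.9324 = 2.5078.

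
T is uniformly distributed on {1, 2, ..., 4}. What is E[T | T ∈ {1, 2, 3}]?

P(T ∈ {1, 2, 3}) = 3/4.
Σ over the event: 1·1/4 + 2·1/4 + 3·1/4 = 3/2.
E[T | T ∈ {1, 2, 3}] = (3/2) / (3/4) = 2.

2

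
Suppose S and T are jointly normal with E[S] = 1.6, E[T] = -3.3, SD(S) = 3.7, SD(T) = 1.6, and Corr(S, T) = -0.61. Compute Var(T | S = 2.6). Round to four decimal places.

1.6074

Var(T | S=x) = (1 − ρ²)·σ_T².
Var(T | S=2.6) = (1.6)²·(1 − (-0.61)²) = 2.56·0.6279 = 1.6074.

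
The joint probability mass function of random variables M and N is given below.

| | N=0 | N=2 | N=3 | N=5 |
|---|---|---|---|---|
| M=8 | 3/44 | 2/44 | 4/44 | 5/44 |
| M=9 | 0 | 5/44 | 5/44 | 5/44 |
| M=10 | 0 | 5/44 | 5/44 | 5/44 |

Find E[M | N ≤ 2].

P(N ≤ 2) = 15/44.
Σ M·P over the event = 8·(3/44) + 8·(2/44) + 9·(5/44) + 10·(5/44) = 135/44.
E[M | N ≤ 2] = (135/44) / (15/44) = 9.

9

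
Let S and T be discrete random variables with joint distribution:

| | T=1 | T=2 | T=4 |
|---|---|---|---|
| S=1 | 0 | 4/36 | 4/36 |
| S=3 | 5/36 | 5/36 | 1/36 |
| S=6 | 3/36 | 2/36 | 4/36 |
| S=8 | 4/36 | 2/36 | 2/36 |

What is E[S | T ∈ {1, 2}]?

112/25

P(T ∈ {1, 2}) = 25/36.
Σ S·P over the event = 1·(4/36) + 3·(5/36) + 3·(5/36) + 6·(3/36) + 6·(2/36) + 8·(4/36) + 8·(2/36) = 28/9.
E[S | T ∈ {1, 2}] = (28/9) / (25/36) = 112/25.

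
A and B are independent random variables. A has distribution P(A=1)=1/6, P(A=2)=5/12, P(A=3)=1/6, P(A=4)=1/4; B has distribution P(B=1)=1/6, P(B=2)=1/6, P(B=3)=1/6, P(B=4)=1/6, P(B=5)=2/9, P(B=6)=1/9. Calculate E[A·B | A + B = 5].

P(A + B = 5) = 1/6.
Summing AB·P(x,y) over outcomes with A + B = 5 gives 31/36.
E[A·B | A + B = 5] = (31/36) / (1/6) = 31/6.

31/6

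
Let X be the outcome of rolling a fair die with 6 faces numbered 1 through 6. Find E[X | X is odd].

Given X is odd, X is equally likely to be any of {1, 3, 5}.
E[X | X is odd] = (1 + 3 + 5) / 3 = 3.

3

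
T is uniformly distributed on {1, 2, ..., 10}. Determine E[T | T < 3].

Given T < 3, T is equally likely to be any of {1, 2}.
E[T | T < 3] = (1 + 2) / 2 = 3/2.

3/2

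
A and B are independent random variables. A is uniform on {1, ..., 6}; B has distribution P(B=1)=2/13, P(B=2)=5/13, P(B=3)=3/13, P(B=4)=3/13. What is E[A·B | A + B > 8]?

62/3

P(A + B > 8) = 3/26.
Summing AB·P(x,y) over outcomes with A + B > 8 gives 31/13.
E[A·B | A + B > 8] = (31/13) / (3/26) = 62/3.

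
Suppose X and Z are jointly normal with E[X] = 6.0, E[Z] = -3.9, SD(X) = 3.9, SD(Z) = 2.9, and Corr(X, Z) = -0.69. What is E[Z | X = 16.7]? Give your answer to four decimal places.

-9.3899

E[Z | X=x] = μ_Z + ρ(σ_Z/σ_X)(x − μ_X) for jointly normal variables.
E[Z | X=16.7] = -3.9 + (-0.69)·(2.9/3.9)·(16.7 − (6.0)) = -3.9 + (-0.513077)·(10.7) = -9.3899.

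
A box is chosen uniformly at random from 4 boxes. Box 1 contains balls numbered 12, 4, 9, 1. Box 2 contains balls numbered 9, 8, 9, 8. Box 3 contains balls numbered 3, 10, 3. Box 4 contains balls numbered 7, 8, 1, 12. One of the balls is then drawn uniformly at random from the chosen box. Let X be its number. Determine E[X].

E[X | box 1] = (12+4+9+1)/4 = 13/2.
E[X | box 2] = (9+8+9+8)/4 = 17/2.
E[X | box 3] = (3+10+3)/3 = 16/3.
E[X | box 4] = (7+8+1+12)/4 = 7.
E[X] = (1/4)·(13/2) + (1/4)·(17/2) + (1/4)·(16/3) + (1/4)·(7) = 41/6.

41/6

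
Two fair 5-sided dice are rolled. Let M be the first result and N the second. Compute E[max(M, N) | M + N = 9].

5

Outcomes with M + N = 9: (4,5), (5,4), each with probability 1/25.
E[max(M, N) | M + N = 9] = (5 + 5) / 2 = 5.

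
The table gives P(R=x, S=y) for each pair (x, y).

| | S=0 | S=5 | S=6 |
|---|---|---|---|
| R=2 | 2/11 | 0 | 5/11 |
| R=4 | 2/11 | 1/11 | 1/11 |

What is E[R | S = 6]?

P(S = 6) = 6/11.
Summing R·P(R=x,S=y) over the conditioning event gives 14/11.
E[R | S = 6] = (14/11) / (6/11) = 7/3.

7/3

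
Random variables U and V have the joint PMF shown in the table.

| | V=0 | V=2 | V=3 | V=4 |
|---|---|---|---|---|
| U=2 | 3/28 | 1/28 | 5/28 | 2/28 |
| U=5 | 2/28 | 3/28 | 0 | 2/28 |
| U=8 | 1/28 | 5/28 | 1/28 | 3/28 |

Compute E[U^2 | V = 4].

250/7

P(V = 4) = 1/4.
Σ U^2·P over the event = 4·(2/28) + 25·(2/28) + 64·(3/28) = 125/14.
E[U^2 | V = 4] = (125/14) / (1/4) = 250/7.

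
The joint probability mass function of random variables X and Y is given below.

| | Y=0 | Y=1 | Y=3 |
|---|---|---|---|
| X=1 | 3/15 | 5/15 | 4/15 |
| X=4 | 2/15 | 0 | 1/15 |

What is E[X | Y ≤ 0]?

11/5

P(Y ≤ 0) = 1/3.
Summing X·P(X=x,Y=y) over the conditioning event gives 11/15.
E[X | Y ≤ 0] = (11/15) / (1/3) = 11/5.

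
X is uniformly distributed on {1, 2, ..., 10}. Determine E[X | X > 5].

Given X > 5, X is equally likely to be any of {6, 7, 8, 9, 10}.
E[X | X > 5] = (6 + 7 + 8 + 9 + 10) / 5 = 8.

8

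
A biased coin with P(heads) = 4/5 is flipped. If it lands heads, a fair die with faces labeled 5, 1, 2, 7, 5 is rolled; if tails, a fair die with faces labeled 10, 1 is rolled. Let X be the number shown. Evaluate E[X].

E[X | heads] = (5+1+2+7+5)/5 = 4.
E[X | tails] = (10+1)/2 = 11/2.
By the law of total expectation,
E[X] = (4/5)·(4) + (1/5)·(11/2) = 43/10.

43/10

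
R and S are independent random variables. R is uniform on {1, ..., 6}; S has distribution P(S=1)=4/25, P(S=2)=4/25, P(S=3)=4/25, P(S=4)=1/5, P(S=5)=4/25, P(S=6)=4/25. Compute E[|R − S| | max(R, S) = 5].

81/37

P(max(R, S) = 5) = 37/150.
Summing |R−S|·P(x,y) over outcomes with max(R, S) = 5 gives 27/50.
E[|R − S| | max(R, S) = 5] = (27/50) / (37/150) = 81/37.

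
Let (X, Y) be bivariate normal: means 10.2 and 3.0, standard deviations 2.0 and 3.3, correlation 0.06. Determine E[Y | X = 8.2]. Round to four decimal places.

2.8020

The regression of Y on X has slope ρ·σ_Y/σ_X and passes through (μ_X, μ_Y).
E[Y | X=8.2] = 3.0 + (0.06)·(3.3/2.0)·(8.2 − (10.2)) = 3.0 + (0.099)·(-2) = 2.8020.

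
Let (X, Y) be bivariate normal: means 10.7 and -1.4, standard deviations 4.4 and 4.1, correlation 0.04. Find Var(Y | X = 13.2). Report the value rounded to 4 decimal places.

16.7831

Var(Y | X=x) = (1 − ρ²)·σ_Y².
Var(Y | X=13.2) = (4.1)²·(1 − (0.04)²) = 16.81·0.9984 = 16.7831.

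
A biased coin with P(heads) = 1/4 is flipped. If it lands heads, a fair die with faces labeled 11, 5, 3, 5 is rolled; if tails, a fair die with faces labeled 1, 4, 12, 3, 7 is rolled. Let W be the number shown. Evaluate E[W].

111/20

E[W | heads] = (11+5+3+5)/4 = 6.
E[W | tails] = (1+4+12+3+7)/5 = 27/5.
By the law of total expectation,
E[W] = (1/4)·(6) + (3/4)·(27/5) = 111/20.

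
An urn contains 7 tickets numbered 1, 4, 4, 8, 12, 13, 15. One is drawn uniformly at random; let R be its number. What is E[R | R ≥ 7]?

12

P(R ≥ 7) = 4/7.
Σ over the event: 8·1/7 + 12·1/7 + 13·1/7 + 15·1/7 = 48/7.
E[R | R ≥ 7] = (48/7) / (4/7) = 12.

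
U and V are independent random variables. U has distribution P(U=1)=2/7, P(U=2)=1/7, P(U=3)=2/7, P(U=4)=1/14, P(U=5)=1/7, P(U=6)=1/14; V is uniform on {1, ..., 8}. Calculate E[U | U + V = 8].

P(U + V = 8) = 1/8.
Summing U·P(x,y) over outcomes with U + V = 8 gives 5/14.
E[U | U + V = 8] = (5/14) / (1/8) = 20/7.

20/7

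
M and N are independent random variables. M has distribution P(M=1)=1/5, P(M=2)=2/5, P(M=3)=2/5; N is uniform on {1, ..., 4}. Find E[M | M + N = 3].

P(M + N = 3) = 3/20.
Summing M·P(x,y) over outcomes with M + N = 3 gives 1/4.
E[M | M + N = 3] = (1/4) / (3/20) = 5/3.

5/3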